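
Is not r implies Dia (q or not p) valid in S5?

Not valid

Tableau for the negation not (not r implies Dia (q or not p)):
1. not (not r implies Dia (q or not p)), w0
2. not r, w0   [neg-implies-rule on 1]
3. not Dia (q or not p), w0   [neg-implies-rule on 1]
4. not (q or not p), w0   [neg-Dia-rule on 3 via w0Rw0]
5. not q, w0   [neg-or-rule on 4]
6. p, w0   [neg-or-rule on 4]
Accessibility: w0Rw0
The negation has an open branch (countermodel exists).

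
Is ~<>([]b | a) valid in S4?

Not valid

Tableau for the negation <>([]b | a):
1. <>([]b | a), 0
2. []b | a, 1
3. a, 1
Accessibility: 0R0, 0R1, 1R1
The negation has an open branch (countermodel exists).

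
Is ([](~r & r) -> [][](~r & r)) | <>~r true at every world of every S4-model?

Tableau for the negation ~(([](~r & r) -> [][](~r & r)) | <>~r):
1. ~(([](~r & r) -> [][](~r & r)) | <>~r), w0
2. ~([](~r & r) -> [][](~r & r)), w0
3. ~<>~r, w0
4. [](~r & r), w0
5. ~[][](~r & r), w0
6. r, w0
7. ~r & r, w0
8. ~r, w0
Accessibility: w0Rw0
Branch closes: r and ~r both at w0.
All branches of the negation close; one closing branch shown above.

Valid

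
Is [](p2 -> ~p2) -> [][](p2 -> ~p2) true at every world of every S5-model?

Tableau for the negation ~([](p2 -> ~p2) -> [][](p2 -> ~p2)):
1. ~([](p2 -> ~p2) -> [][](p2 -> ~p2)), w0
2. [](p2 -> ~p2), w0
3. ~[][](p2 -> ~p2), w0
4. p2 -> ~p2, w0
5. ~p2, w0
6. ~[](p2 -> ~p2), w1
7. p2 -> ~p2, w1
8. ~p2, w1
9. ~(p2 -> ~p2), w2
10. p2, w2
11. p2 -> ~p2, w2
12. ~p2, w2
Accessibility: w0Rw0, w0Rw1, w0Rw2, w1Rw0, w1Rw1, w1Rw2, w2Rw0, w2Rw1, w2Rw2
Branch closes: p2 and ~p2 both at w2.
All branches of the negation close; one closing branch shown above.

Valid in S5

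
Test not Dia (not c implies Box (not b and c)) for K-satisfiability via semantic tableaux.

1. not Dia (not c implies Box (not b and c)), w0

Satisfiable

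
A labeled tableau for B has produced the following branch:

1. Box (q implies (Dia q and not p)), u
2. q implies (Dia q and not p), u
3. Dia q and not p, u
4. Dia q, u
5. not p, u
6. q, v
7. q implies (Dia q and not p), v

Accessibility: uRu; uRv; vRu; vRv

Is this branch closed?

No, open

No atom appears with both signs at the same world.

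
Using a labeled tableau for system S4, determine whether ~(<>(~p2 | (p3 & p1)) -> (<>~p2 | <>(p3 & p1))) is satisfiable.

No, unsatisfiable

1. ~(<>(~p2 | (p3 & p1)) -> (<>~p2 | <>(p3 & p1))), w0
2. <>(~p2 | (p3 & p1)), w0
3. ~(<>~p2 | <>(p3 & p1)), w0
4. ~<>~p2, w0
5. ~<>(p3 & p1), w0
6. p2, w0
7. ~(p3 & p1), w0
8. ~p1, w0
9. ~p2 | (p3 & p1), w1
10. p2, w1
11. ~(p3 & p1), w1
12. p3 & p1, w1
13. p3, w1
14. p1, w1
15. ~p1, w1
Accessibility: w0Rw0, w0Rw1, w1Rw1
Branch closes: p1 and ~p1 both at w1.
All branches of the tableau close; one closing branch shown above.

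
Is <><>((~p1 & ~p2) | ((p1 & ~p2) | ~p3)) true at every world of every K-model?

Tableau for the negation ~<><>((~p1 & ~p2) | ((p1 & ~p2) | ~p3)):
1. ~<><>((~p1 & ~p2) | ((p1 & ~p2) | ~p3)), w0
The negation has an open branch (countermodel exists).

Invalid (countermodel exists)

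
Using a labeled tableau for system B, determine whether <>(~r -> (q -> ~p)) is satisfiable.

1. <>(~r -> (q -> ~p)), u
2. ~r -> (q -> ~p), v
3. q -> ~p, v
4. ~p, v
Accessibility: uRu, uRv, vRu, vRv

Satisfiable (open branch found)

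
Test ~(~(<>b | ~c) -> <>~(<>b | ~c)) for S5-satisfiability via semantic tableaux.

1. ~(~(<>b | ~c) -> <>~(<>b | ~c)), 0
2. ~(<>b | ~c), 0   [~->-rule on 1]
3. ~<>~(<>b | ~c), 0   [~->-rule on 1]
4. ~<>b, 0   [~|-rule on 2]
5. c, 0   [~|-rule on 2]
6. <>b | ~c, 0   [~<>-rule on 3 via 0R0]
7. ~b, 0   [~<>-rule on 4 via 0R0]
8. <>b, 0   [|-rule on 6 (branches; this branch)]
9. b, 1   [<>-rule on 8: fresh world 1, 0R1]
10. <>b | ~c, 1   [~<>-rule on 3 via 0R1]
11. ~b, 1   [~<>-rule on 4 via 0R1]
Accessibility: 0R0, 0R1, 1R0, 1R1
Branch closes: b and ~b both at 1.
(One branch shown.) All branches close.

No, unsatisfiable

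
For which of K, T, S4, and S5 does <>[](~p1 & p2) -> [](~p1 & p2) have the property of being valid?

S4-tableau for the negation ~(<>[](~p1 & p2) -> [](~p1 & p2)):
1. ~(<>[](~p1 & p2) -> [](~p1 & p2)), 0
2. <>[](~p1 & p2), 0
3. ~[](~p1 & p2), 0
4. [](~p1 & p2), 1
5. ~p1 & p2, 1
6. ~p1, 1
7. p2, 1
8. ~(~p1 & p2), 2
9. ~p2, 2
Accessibility: 0R0, 0R1, 0R2, 1R1, 2R2
Complete open branch: countermodel on an S4-frame, so not valid in S4, nor in K, T (the same frame is also a K-frame and a T-frame).
S5-tableau for the negation ~(<>[](~p1 & p2) -> [](~p1 & p2)):
1. ~(<>[](~p1 & p2) -> [](~p1 & p2)), 0
2. <>[](~p1 & p2), 0
3. ~[](~p1 & p2), 0
4. [](~p1 & p2), 1
5. ~p1 & p2, 0
6. ~p1, 0
7. p2, 0
8. ~p1 & p2, 1
9. ~p1, 1
10. p2, 1
11. ~(~p1 & p2), 2
12. ~p1 & p2, 2
13. ~p1, 2
14. p2, 2
15. ~p2, 2
Accessibility: 0R0, 0R1, 0R2, 1R0, 1R1, 1R2, 2R0, 2R1, 2R2
Branch closes: p2 and ~p2 both at 2.
Every branch closes (one shown): valid in S5.

S5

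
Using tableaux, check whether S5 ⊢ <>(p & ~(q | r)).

Tableau for the negation ~<>(p & ~(q | r)):
1. ~<>(p & ~(q | r)), w0
2. ~(p & ~(q | r)), w0
3. q | r, w0
4. r, w0
Accessibility: w0Rw0
The negation has an open branch (countermodel exists).

No, not valid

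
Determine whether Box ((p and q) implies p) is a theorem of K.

Tableau for the negation not Box ((p and q) implies p):
1. not Box ((p and q) implies p), w0
2. not ((p and q) implies p), w1   [neg-Box-rule on 1: fresh world w1, w0Rw1]
3. p and q, w1   [neg-implies-rule on 2]
4. not p, w1   [neg-implies-rule on 2]
5. p, w1   [and-rule on 3]
6. q, w1   [and-rule on 3]
Accessibility: w0Rw1
Branch closes: p and not p both at w1.
Every branch of the negation's tableau closes; the branch above is one of them.

Valid in K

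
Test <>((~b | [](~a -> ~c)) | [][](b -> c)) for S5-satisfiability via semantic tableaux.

Yes, satisfiable

1. <>((~b | [](~a -> ~c)) | [][](b -> c)), u
2. (~b | [](~a -> ~c)) | [][](b -> c), v
3. [][](b -> c), v
4. [](b -> c), u
5. [](b -> c), v
6. b -> c, u
7. b -> c, v
8. c, u
9. c, v
Accessibility: uRu, uRv, vRu, vRv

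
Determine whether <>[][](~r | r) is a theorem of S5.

Yes, valid

Tableau for the negation ~<>[][](~r | r):
1. ~<>[][](~r | r), 0
2. ~[][](~r | r), 0   [~<>-rule on 1 via 0R0]
3. ~[](~r | r), 1   [~[]-rule on 2: fresh world 1, 0R1]
4. ~[][](~r | r), 1   [~<>-rule on 1 via 0R1]
5. ~(~r | r), 2   [~[]-rule on 3: fresh world 2, 1R2]
6. r, 2   [~|-rule on 5]
7. ~r, 2   [~|-rule on 5]
Accessibility: 0R0, 0R1, 0R2, 1R0, 1R1, 1R2, 2R0, 2R1, 2R2
Branch closes: r and ~r both at 2.
All branches of the negation close; one closing branch shown above.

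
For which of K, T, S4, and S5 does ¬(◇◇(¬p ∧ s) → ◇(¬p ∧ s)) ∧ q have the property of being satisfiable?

T-tableau for the formula:
1. ¬(◇◇(¬p ∧ s) → ◇(¬p ∧ s)) ∧ q, u
2. ¬(◇◇(¬p ∧ s) → ◇(¬p ∧ s)), u
3. q, u
4. ◇◇(¬p ∧ s), u
5. ¬◇(¬p ∧ s), u
6. ¬(¬p ∧ s), u
7. ¬s, u
8. ◇(¬p ∧ s), v
9. ¬(¬p ∧ s), v
10. ¬s, v
11. ¬p ∧ s, w
12. ¬p, w
13. s, w
Accessibility: uRu, uRv, vRv, vRw, wRw
Complete open branch: satisfiable in T, hence also in K (this T-model is also a K-model).
S4-tableau for the formula:
1. ¬(◇◇(¬p ∧ s) → ◇(¬p ∧ s)) ∧ q, u
2. ¬(◇◇(¬p ∧ s) → ◇(¬p ∧ s)), u
3. q, u
4. ◇◇(¬p ∧ s), u
5. ¬◇(¬p ∧ s), u
6. ¬(¬p ∧ s), u
7. ¬s, u
8. ◇(¬p ∧ s), v
9. ¬(¬p ∧ s), v
10. ¬s, v
11. ¬p ∧ s, w
12. ¬p, w
13. s, w
14. ¬(¬p ∧ s), w
15. ¬s, w
Accessibility: uRu, uRv, uRw, vRv, vRw, wRw
Branch closes: s and ¬s both at w.
Every branch closes (one shown): unsatisfiable in S4, hence also in S5 (every S5-frame is an S4-frame).

K, T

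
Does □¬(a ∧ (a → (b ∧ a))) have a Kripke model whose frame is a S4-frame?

1. □¬(a ∧ (a → (b ∧ a))), u
2. ¬(a ∧ (a → (b ∧ a))), u
3. ¬(a → (b ∧ a)), u
4. a, u
5. ¬(b ∧ a), u
6. ¬b, u
Accessibility: uRu

Yes, satisfiable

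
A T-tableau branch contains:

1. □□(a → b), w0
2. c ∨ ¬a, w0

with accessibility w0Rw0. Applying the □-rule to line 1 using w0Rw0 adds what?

□(a → b), w0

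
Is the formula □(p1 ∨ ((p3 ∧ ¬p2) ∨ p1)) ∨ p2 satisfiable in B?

Satisfiable

1. □(p1 ∨ ((p3 ∧ ¬p2) ∨ p1)) ∨ p2, w0
2. p2, w0
Accessibility: w0Rw0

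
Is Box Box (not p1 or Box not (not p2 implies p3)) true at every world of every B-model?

No, not valid

Tableau for the negation not Box Box (not p1 or Box not (not p2 implies p3)):
1. not Box Box (not p1 or Box not (not p2 implies p3)), 0
2. not Box (not p1 or Box not (not p2 implies p3)), 1
3. not (not p1 or Box not (not p2 implies p3)), 2
4. p1, 2
5. not Box not (not p2 implies p3), 2
6. not p2 implies p3, 3
7. p3, 3
Accessibility: 0R0, 0R1, 1R0, 1R1, 1R2, 2R1, 2R2, 2R3, 3R2, 3R3
The negation has an open branch (countermodel exists).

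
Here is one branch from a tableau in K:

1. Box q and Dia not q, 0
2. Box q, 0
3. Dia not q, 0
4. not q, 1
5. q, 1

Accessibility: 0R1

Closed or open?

Yes, closed

Both q and not q appear at 1.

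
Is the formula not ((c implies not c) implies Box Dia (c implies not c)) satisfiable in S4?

Satisfiable

1. not ((c implies not c) implies Box Dia (c implies not c)), 0
2. c implies not c, 0   [neg-implies-rule on 1]
3. not Box Dia (c implies not c), 0   [neg-implies-rule on 1]
4. not c, 0   [implies-rule on 2 (branches; this branch)]
5. not Dia (c implies not c), 1   [neg-Box-rule on 3: fresh world 1, 0R1]
6. not (c implies not c), 1   [neg-Dia-rule on 5 via 1R1]
7. c, 1   [neg-implies-rule on 6]
Accessibility: 0R0, 0R1, 1R1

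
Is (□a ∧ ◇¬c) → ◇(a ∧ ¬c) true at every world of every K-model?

Tableau for the negation ¬((□a ∧ ◇¬c) → ◇(a ∧ ¬c)):
1. ¬((□a ∧ ◇¬c) → ◇(a ∧ ¬c)), 0
2. □a ∧ ◇¬c, 0
3. ¬◇(a ∧ ¬c), 0
4. □a, 0
5. ◇¬c, 0
6. ¬c, 1
7. ¬(a ∧ ¬c), 1
8. a, 1
9. c, 1
Accessibility: 0R1
Branch closes: c and ¬c both at 1.
All branches of the negation close; one closing branch shown above.

Valid in K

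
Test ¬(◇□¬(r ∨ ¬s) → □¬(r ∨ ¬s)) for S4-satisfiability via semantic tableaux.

1. ¬(◇□¬(r ∨ ¬s) → □¬(r ∨ ¬s)), u
2. ◇□¬(r ∨ ¬s), u
3. ¬□¬(r ∨ ¬s), u
4. □¬(r ∨ ¬s), v
5. ¬(r ∨ ¬s), v
6. ¬r, v
7. s, v
8. r ∨ ¬s, w
9. ¬s, w
Accessibility: uRu, uRv, uRw, vRv, wRw

Yes, satisfiable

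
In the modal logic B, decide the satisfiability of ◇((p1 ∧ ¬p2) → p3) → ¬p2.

Satisfiable (open branch found)

1. ◇((p1 ∧ ¬p2) → p3) → ¬p2, u
2. ¬p2, u
Accessibility: uRu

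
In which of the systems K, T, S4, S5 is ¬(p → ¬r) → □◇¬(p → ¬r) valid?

S5-tableau for the negation ¬(¬(p → ¬r) → □◇¬(p → ¬r)):
1. ¬(¬(p → ¬r) → □◇¬(p → ¬r)), w0
2. ¬(p → ¬r), w0
3. ¬□◇¬(p → ¬r), w0
4. p, w0
5. r, w0
6. ¬◇¬(p → ¬r), w1
7. p → ¬r, w0
8. p → ¬r, w1
9. ¬r, w0
Accessibility: w0Rw0, w0Rw1, w1Rw0, w1Rw1
Branch closes: r and ¬r both at w0.
Every branch closes (one shown): valid in S5.
S4-tableau for the negation ¬(¬(p → ¬r) → □◇¬(p → ¬r)):
1. ¬(¬(p → ¬r) → □◇¬(p → ¬r)), w0
2. ¬(p → ¬r), w0
3. ¬□◇¬(p → ¬r), w0
4. p, w0
5. r, w0
6. ¬◇¬(p → ¬r), w1
7. p → ¬r, w1
8. ¬r, w1
Accessibility: w0Rw0, w0Rw1, w1Rw1
Complete open branch: countermodel on an S4-frame, so not valid in S4, nor in K, T (the same frame is also a K-frame and a T-frame).

S5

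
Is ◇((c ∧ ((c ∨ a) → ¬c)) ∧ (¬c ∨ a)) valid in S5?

Not valid

Tableau for the negation ¬◇((c ∧ ((c ∨ a) → ¬c)) ∧ (¬c ∨ a)):
1. ¬◇((c ∧ ((c ∨ a) → ¬c)) ∧ (¬c ∨ a)), u
2. ¬((c ∧ ((c ∨ a) → ¬c)) ∧ (¬c ∨ a)), u
3. ¬(¬c ∨ a), u
4. c, u
5. ¬a, u
Accessibility: uRu
The negation has an open branch (countermodel exists).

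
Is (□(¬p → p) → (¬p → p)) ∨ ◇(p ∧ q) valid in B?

Tableau for the negation ¬((□(¬p → p) → (¬p → p)) ∨ ◇(p ∧ q)):
1. ¬((□(¬p → p) → (¬p → p)) ∨ ◇(p ∧ q)), u
2. ¬(□(¬p → p) → (¬p → p)), u   [¬∨-rule on 1]
3. ¬◇(p ∧ q), u   [¬∨-rule on 1]
4. □(¬p → p), u   [¬→-rule on 2]
5. ¬(¬p → p), u   [¬→-rule on 2]
6. ¬p, u   [¬→-rule on 5]
7. ¬(p ∧ q), u   [¬◇-rule on 3 via uRu]
8. ¬p → p, u   [□-rule on 4 via uRu]
9. ¬q, u   [¬∧-rule on 7 (branches; this branch)]
10. p, u   [→-rule on 8 (branches; this branch)]
Accessibility: uRu
Branch closes: p and ¬p both at u.
Every branch of the negation's tableau closes; the branch above is one of them.

Valid in B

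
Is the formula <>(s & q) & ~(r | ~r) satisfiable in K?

1. <>(s & q) & ~(r | ~r), 0
2. <>(s & q), 0   [&-rule on 1]
3. ~(r | ~r), 0   [&-rule on 1]
4. ~r, 0   [~|-rule on 3]
5. r, 0   [~|-rule on 3]
Branch closes: r and ~r both at 0.
(One branch shown.) All branches close.

No, unsatisfiable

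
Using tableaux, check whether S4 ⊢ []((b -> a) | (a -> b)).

Tableau for the negation ~[]((b -> a) | (a -> b)):
1. ~[]((b -> a) | (a -> b)), u
2. ~((b -> a) | (a -> b)), v
3. ~(b -> a), v
4. ~(a -> b), v
5. b, v
6. ~a, v
7. a, v
8. ~b, v
Accessibility: uRu, uRv, vRv
Branch closes: a and ~a both at v.
All branches of the negation close; one closing branch shown above.

Valid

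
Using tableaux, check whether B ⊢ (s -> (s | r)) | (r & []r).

Yes, valid

Tableau for the negation ~((s -> (s | r)) | (r & []r)):
1. ~((s -> (s | r)) | (r & []r)), w0
2. ~(s -> (s | r)), w0
3. ~(r & []r), w0
4. s, w0
5. ~(s | r), w0
6. ~s, w0
7. ~r, w0
Accessibility: w0Rw0
Branch closes: s and ~s both at w0.
Every branch of the negation's tableau closes; the branch above is one of them.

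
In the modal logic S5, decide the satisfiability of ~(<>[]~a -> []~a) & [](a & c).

1. ~(<>[]~a -> []~a) & [](a & c), u
2. ~(<>[]~a -> []~a), u
3. [](a & c), u
4. <>[]~a, u
5. ~[]~a, u
6. a & c, u
7. a, u
8. c, u
9. []~a, v
10. a & c, v
11. a, v
12. c, v
13. ~a, u
Accessibility: uRu, uRv, vRu, vRv
Branch closes: a and ~a both at u.
All branches of the tableau close; one closing branch shown above.

Unsatisfiable (every branch closes)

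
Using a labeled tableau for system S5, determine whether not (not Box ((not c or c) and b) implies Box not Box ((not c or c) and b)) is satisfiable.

1. not (not Box ((not c or c) and b) implies Box not Box ((not c or c) and b)), 0
2. not Box ((not c or c) and b), 0   [neg-implies-rule on 1]
3. not Box not Box ((not c or c) and b), 0   [neg-implies-rule on 1]
4. not ((not c or c) and b), 1   [neg-Box-rule on 2: fresh world 1, 0R1]
5. not b, 1   [neg-and-rule on 4 (branches; this branch)]
6. Box ((not c or c) and b), 2   [neg-Box-rule on 3: fresh world 2, 0R2]
7. (not c or c) and b, 0   [Box-rule on 6 via 2R0]
8. not c or c, 0   [and-rule on 7]
9. b, 0   [and-rule on 7]
10. (not c or c) and b, 1   [Box-rule on 6 via 2R1]
11. not c or c, 1   [and-rule on 10]
12. b, 1   [and-rule on 10]
Accessibility: 0R0, 0R1, 0R2, 1R0, 1R1, 1R2, 2R0, 2R1, 2R2
Branch closes: b and not b both at 1.
(One branch shown.) All branches close.

Unsatisfiable (every branch closes)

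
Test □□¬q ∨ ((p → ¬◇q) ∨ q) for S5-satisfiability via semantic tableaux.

Satisfiable (open branch found)

1. □□¬q ∨ ((p → ¬◇q) ∨ q), w0
2. (p → ¬◇q) ∨ q, w0   [∨-rule on 1 (branches; this branch)]
3. q, w0   [∨-rule on 2 (branches; this branch)]
Accessibility: w0Rw0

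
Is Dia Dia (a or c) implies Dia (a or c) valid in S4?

Valid

Tableau for the negation not (Dia Dia (a or c) implies Dia (a or c)):
1. not (Dia Dia (a or c) implies Dia (a or c)), 0
2. Dia Dia (a or c), 0
3. not Dia (a or c), 0
4. not (a or c), 0
5. not a, 0
6. not c, 0
7. Dia (a or c), 1
8. not (a or c), 1
9. not a, 1
10. not c, 1
11. a or c, 2
12. not (a or c), 2
13. not a, 2
14. not c, 2
15. c, 2
Accessibility: 0R0, 0R1, 0R2, 1R1, 1R2, 2R2
Branch closes: c and not c both at 2.
All branches of the negation close; one closing branch shown above.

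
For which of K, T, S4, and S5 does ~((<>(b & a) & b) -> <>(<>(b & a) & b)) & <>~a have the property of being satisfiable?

K-tableau for the formula:
1. ~((<>(b & a) & b) -> <>(<>(b & a) & b)) & <>~a, w0
2. ~((<>(b & a) & b) -> <>(<>(b & a) & b)), w0
3. <>~a, w0
4. <>(b & a) & b, w0
5. ~<>(<>(b & a) & b), w0
6. <>(b & a), w0
7. b, w0
8. ~a, w1
9. ~(<>(b & a) & b), w1
10. ~b, w1
11. b & a, w2
12. b, w2
13. a, w2
14. ~(<>(b & a) & b), w2
15. ~<>(b & a), w2
Accessibility: w0Rw1, w0Rw2
Complete open branch: satisfiable in K.
T-tableau for the formula:
1. ~((<>(b & a) & b) -> <>(<>(b & a) & b)) & <>~a, w0
2. ~((<>(b & a) & b) -> <>(<>(b & a) & b)), w0
3. <>~a, w0
4. <>(b & a) & b, w0
5. ~<>(<>(b & a) & b), w0
6. <>(b & a), w0
7. b, w0
8. ~(<>(b & a) & b), w0
9. ~<>(b & a), w0
10. ~(b & a), w0
11. ~a, w0
12. ~a, w1
13. ~(<>(b & a) & b), w1
14. ~(b & a), w1
15. ~b, w1
16. b & a, w2
17. b, w2
18. a, w2
19. ~(<>(b & a) & b), w2
20. ~(b & a), w2
21. ~<>(b & a), w2
22. ~a, w2
Accessibility: w0Rw0, w0Rw1, w0Rw2, w1Rw1, w2Rw2
Branch closes: a and ~a both at w2.
Every branch closes (one shown): unsatisfiable in T, hence also in S4, S5 (every S4/S5-frame is a T-frame).

K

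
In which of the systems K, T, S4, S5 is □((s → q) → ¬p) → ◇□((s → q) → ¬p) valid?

T, S4, S5

T-tableau for the negation ¬(□((s → q) → ¬p) → ◇□((s → q) → ¬p)):
1. ¬(□((s → q) → ¬p) → ◇□((s → q) → ¬p)), u
2. □((s → q) → ¬p), u   [¬→-rule on 1]
3. ¬◇□((s → q) → ¬p), u   [¬→-rule on 1]
4. (s → q) → ¬p, u   [□-rule on 2 via uRu]
5. ¬□((s → q) → ¬p), u   [¬◇-rule on 3 via uRu]
6. ¬(s → q), u   [→-rule on 4 (branches; this branch)]
7. s, u   [¬→-rule on 6]
8. ¬q, u   [¬→-rule on 6]
9. ¬((s → q) → ¬p), v   [¬□-rule on 5: fresh world v, uRv]
10. s → q, v   [¬→-rule on 9]
11. p, v   [¬→-rule on 9]
12. (s → q) → ¬p, v   [□-rule on 2 via uRv]
13. ¬□((s → q) → ¬p), v   [¬◇-rule on 3 via uRv]
14. q, v   [→-rule on 10 (branches; this branch)]
15. ¬(s → q), v   [→-rule on 12 (branches; this branch)]
16. s, v   [¬→-rule on 15]
17. ¬q, v   [¬→-rule on 15]
Accessibility: uRu, uRv, vRv
Branch closes: q and ¬q both at v.
Every branch closes (one shown): valid in T, hence also in S4, S5 (every theorem of T is a theorem of S4 and S5).
K-tableau for the negation ¬(□((s → q) → ¬p) → ◇□((s → q) → ¬p)):
1. ¬(□((s → q) → ¬p) → ◇□((s → q) → ¬p)), u
2. □((s → q) → ¬p), u   [¬→-rule on 1]
3. ¬◇□((s → q) → ¬p), u   [¬→-rule on 1]
Complete open branch: countermodel on a K-frame, so not valid in K.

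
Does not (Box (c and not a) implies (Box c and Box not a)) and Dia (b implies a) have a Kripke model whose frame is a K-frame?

No, unsatisfiable

1. not (Box (c and not a) implies (Box c and Box not a)) and Dia (b implies a), u
2. not (Box (c and not a) implies (Box c and Box not a)), u
3. Dia (b implies a), u
4. Box (c and not a), u
5. not (Box c and Box not a), u
6. not Box not a, u
7. b implies a, v
8. c and not a, v
9. c, v
10. not a, v
11. not b, v
12. a, w
13. c and not a, w
14. c, w
15. not a, w
Accessibility: uRv, uRw
Branch closes: a and not a both at w.
(One branch shown.) All branches close.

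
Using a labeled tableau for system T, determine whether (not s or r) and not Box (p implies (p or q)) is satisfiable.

No, unsatisfiable

1. (not s or r) and not Box (p implies (p or q)), 0
2. not s or r, 0
3. not Box (p implies (p or q)), 0
4. r, 0
5. not (p implies (p or q)), 1
6. p, 1
7. not (p or q), 1
8. not p, 1
9. not q, 1
Accessibility: 0R0, 0R1, 1R1
Branch closes: p and not p both at 1.
All branches of the tableau close; one closing branch shown above.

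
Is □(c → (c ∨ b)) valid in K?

Tableau for the negation ¬□(c → (c ∨ b)):
1. ¬□(c → (c ∨ b)), u
2. ¬(c → (c ∨ b)), v
3. c, v
4. ¬(c ∨ b), v
5. ¬c, v
6. ¬b, v
Accessibility: uRv
Branch closes: c and ¬c both at v.
All branches of the negation close; one closing branch shown above.

Valid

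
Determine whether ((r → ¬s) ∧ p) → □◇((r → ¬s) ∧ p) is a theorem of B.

Valid in B

Tableau for the negation ¬(((r → ¬s) ∧ p) → □◇((r → ¬s) ∧ p)):
1. ¬(((r → ¬s) ∧ p) → □◇((r → ¬s) ∧ p)), w0
2. (r → ¬s) ∧ p, w0
3. ¬□◇((r → ¬s) ∧ p), w0
4. r → ¬s, w0
5. p, w0
6. ¬s, w0
7. ¬◇((r → ¬s) ∧ p), w1
8. ¬((r → ¬s) ∧ p), w0
9. ¬((r → ¬s) ∧ p), w1
10. ¬(r → ¬s), w0
11. r, w0
12. s, w0
Accessibility: w0Rw0, w0Rw1, w1Rw0, w1Rw1
Branch closes: s and ¬s both at w0.
Every branch of the negation's tableau closes; the branch above is one of them.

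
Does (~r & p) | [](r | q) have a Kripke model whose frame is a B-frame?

Yes, satisfiable

1. (~r & p) | [](r | q), u
2. [](r | q), u
3. r | q, u
4. q, u
Accessibility: uRu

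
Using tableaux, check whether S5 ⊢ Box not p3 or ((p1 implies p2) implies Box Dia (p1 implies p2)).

Tableau for the negation not (Box not p3 or ((p1 implies p2) implies Box Dia (p1 implies p2))):
1. not (Box not p3 or ((p1 implies p2) implies Box Dia (p1 implies p2))), 0
2. not Box not p3, 0
3. not ((p1 implies p2) implies Box Dia (p1 implies p2)), 0
4. p1 implies p2, 0
5. not Box Dia (p1 implies p2), 0
6. p2, 0
7. p3, 1
8. not Dia (p1 implies p2), 2
9. not (p1 implies p2), 0
10. p1, 0
11. not p2, 0
Accessibility: 0R0, 0R1, 0R2, 1R0, 1R1, 1R2, 2R0, 2R1, 2R2
Branch closes: p2 and not p2 both at 0.
All branches of the negation close; one closing branch shown above.

Valid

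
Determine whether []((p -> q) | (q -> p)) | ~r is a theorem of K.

Tableau for the negation ~([]((p -> q) | (q -> p)) | ~r):
1. ~([]((p -> q) | (q -> p)) | ~r), w0
2. ~[]((p -> q) | (q -> p)), w0   [~|-rule on 1]
3. r, w0   [~|-rule on 1]
4. ~((p -> q) | (q -> p)), w1   [~[]-rule on 2: fresh world w1, w0Rw1]
5. ~(p -> q), w1   [~|-rule on 4]
6. ~(q -> p), w1   [~|-rule on 4]
7. p, w1   [~->-rule on 5]
8. ~q, w1   [~->-rule on 5]
9. q, w1   [~->-rule on 6]
10. ~p, w1   [~->-rule on 6]
Accessibility: w0Rw1
Branch closes: q and ~q both at w1.
All branches of the negation close; one closing branch shown above.

Valid in K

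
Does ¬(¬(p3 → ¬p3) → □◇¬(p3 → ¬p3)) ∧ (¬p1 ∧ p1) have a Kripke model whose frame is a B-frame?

Unsatisfiable

1. ¬(¬(p3 → ¬p3) → □◇¬(p3 → ¬p3)) ∧ (¬p1 ∧ p1), u
2. ¬(¬(p3 → ¬p3) → □◇¬(p3 → ¬p3)), u   [∧-rule on 1]
3. ¬p1 ∧ p1, u   [∧-rule on 1]
4. ¬(p3 → ¬p3), u   [¬→-rule on 2]
5. ¬□◇¬(p3 → ¬p3), u   [¬→-rule on 2]
6. ¬p1, u   [∧-rule on 3]
7. p1, u   [∧-rule on 3]
Accessibility: uRu
Branch closes: p1 and ¬p1 both at u.
Every branch closes; the branch above is one of them.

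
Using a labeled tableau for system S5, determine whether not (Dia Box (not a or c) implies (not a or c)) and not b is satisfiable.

Unsatisfiable (every branch closes)

1. not (Dia Box (not a or c) implies (not a or c)) and not b, w0
2. not (Dia Box (not a or c) implies (not a or c)), w0   [and-rule on 1]
3. not b, w0   [and-rule on 1]
4. Dia Box (not a or c), w0   [neg-implies-rule on 2]
5. not (not a or c), w0   [neg-implies-rule on 2]
6. a, w0   [neg-or-rule on 5]
7. not c, w0   [neg-or-rule on 5]
8. Box (not a or c), w1   [Dia-rule on 4: fresh world w1, w0Rw1]
9. not a or c, w0   [Box-rule on 8 via w1Rw0]
10. not a or c, w1   [Box-rule on 8 via w1Rw1]
11. c, w0   [or-rule on 9 (branches; this branch)]
Accessibility: w0Rw0, w0Rw1, w1Rw0, w1Rw1
Branch closes: c and not c both at w0.
All branches of the tableau close; one closing branch shown above.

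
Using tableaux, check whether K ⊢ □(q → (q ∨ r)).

Tableau for the negation ¬□(q → (q ∨ r)):
1. ¬□(q → (q ∨ r)), u
2. ¬(q → (q ∨ r)), v
3. q, v
4. ¬(q ∨ r), v
5. ¬q, v
6. ¬r, v
Accessibility: uRv
Branch closes: q and ¬q both at v.
All branches of the negation close; one closing branch shown above.

Valid in K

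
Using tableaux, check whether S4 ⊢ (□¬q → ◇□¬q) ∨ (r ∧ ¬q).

Tableau for the negation ¬((□¬q → ◇□¬q) ∨ (r ∧ ¬q)):
1. ¬((□¬q → ◇□¬q) ∨ (r ∧ ¬q)), u
2. ¬(□¬q → ◇□¬q), u
3. ¬(r ∧ ¬q), u
4. □¬q, u
5. ¬◇□¬q, u
6. ¬q, u
7. ¬□¬q, u
8. ¬r, u
9. q, v
10. ¬q, v
Accessibility: uRu, uRv, vRv
Branch closes: q and ¬q both at v.
Every branch of the negation's tableau closes; the branch above is one of them.

Valid in S4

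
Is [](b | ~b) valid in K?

Tableau for the negation ~[](b | ~b):
1. ~[](b | ~b), w0
2. ~(b | ~b), w1
3. ~b, w1
4. b, w1
Accessibility: w0Rw1
Branch closes: b and ~b both at w1.
Every branch of the negation's tableau closes; the branch above is one of them.

Yes, valid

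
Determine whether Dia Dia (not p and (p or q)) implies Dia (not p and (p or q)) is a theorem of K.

No, not valid

Tableau for the negation not (Dia Dia (not p and (p or q)) implies Dia (not p and (p or q))):
1. not (Dia Dia (not p and (p or q)) implies Dia (not p and (p or q))), 0
2. Dia Dia (not p and (p or q)), 0
3. not Dia (not p and (p or q)), 0
4. Dia (not p and (p or q)), 1
5. not (not p and (p or q)), 1
6. not (p or q), 1
7. not p, 1
8. not q, 1
9. not p and (p or q), 2
10. not p, 2
11. p or q, 2
12. q, 2
Accessibility: 0R1, 1R2
The negation has an open branch (countermodel exists).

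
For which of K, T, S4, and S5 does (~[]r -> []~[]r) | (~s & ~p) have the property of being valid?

S5

S5-tableau for the negation ~((~[]r -> []~[]r) | (~s & ~p)):
1. ~((~[]r -> []~[]r) | (~s & ~p)), 0
2. ~(~[]r -> []~[]r), 0
3. ~(~s & ~p), 0
4. ~[]r, 0
5. ~[]~[]r, 0
6. p, 0
7. ~r, 1
8. []r, 2
9. r, 0
10. r, 1
Accessibility: 0R0, 0R1, 0R2, 1R0, 1R1, 1R2, 2R0, 2R1, 2R2
Branch closes: r and ~r both at 1.
Every branch closes (one shown): valid in S5.
S4-tableau for the negation ~((~[]r -> []~[]r) | (~s & ~p)):
1. ~((~[]r -> []~[]r) | (~s & ~p)), 0
2. ~(~[]r -> []~[]r), 0
3. ~(~s & ~p), 0
4. ~[]r, 0
5. ~[]~[]r, 0
6. p, 0
7. ~r, 1
8. []r, 2
9. r, 2
Accessibility: 0R0, 0R1, 0R2, 1R1, 2R2
Complete open branch: countermodel on an S4-frame, so not valid in S4, nor in K, T (the same frame is also a K-frame and a T-frame).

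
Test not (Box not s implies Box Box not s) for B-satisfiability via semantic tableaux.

1. not (Box not s implies Box Box not s), 0
2. Box not s, 0
3. not Box Box not s, 0
4. not s, 0
5. not Box not s, 1
6. not s, 1
7. s, 2
Accessibility: 0R0, 0R1, 1R0, 1R1, 1R2, 2R1, 2R2

Satisfiable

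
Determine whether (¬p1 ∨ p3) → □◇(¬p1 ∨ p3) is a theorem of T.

Tableau for the negation ¬((¬p1 ∨ p3) → □◇(¬p1 ∨ p3)):
1. ¬((¬p1 ∨ p3) → □◇(¬p1 ∨ p3)), w0
2. ¬p1 ∨ p3, w0
3. ¬□◇(¬p1 ∨ p3), w0
4. p3, w0
5. ¬◇(¬p1 ∨ p3), w1
6. ¬(¬p1 ∨ p3), w1
7. p1, w1
8. ¬p3, w1
Accessibility: w0Rw0, w0Rw1, w1Rw1
The negation has an open branch (countermodel exists).

Not valid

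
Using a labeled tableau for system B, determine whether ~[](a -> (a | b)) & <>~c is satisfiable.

Unsatisfiable

1. ~[](a -> (a | b)) & <>~c, 0
2. ~[](a -> (a | b)), 0   [&-rule on 1]
3. <>~c, 0   [&-rule on 1]
4. ~(a -> (a | b)), 1   [~[]-rule on 2: fresh world 1, 0R1]
5. a, 1   [~->-rule on 4]
6. ~(a | b), 1   [~->-rule on 4]
7. ~a, 1   [~|-rule on 6]
8. ~b, 1   [~|-rule on 6]
Accessibility: 0R0, 0R1, 1R0, 1R1
Branch closes: a and ~a both at 1.
Every branch closes; the branch above is one of them.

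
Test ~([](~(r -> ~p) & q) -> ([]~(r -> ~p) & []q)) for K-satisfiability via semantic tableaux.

1. ~([](~(r -> ~p) & q) -> ([]~(r -> ~p) & []q)), 0
2. [](~(r -> ~p) & q), 0
3. ~([]~(r -> ~p) & []q), 0
4. ~[]~(r -> ~p), 0
5. r -> ~p, 1
6. ~(r -> ~p) & q, 1
7. ~(r -> ~p), 1
8. q, 1
9. r, 1
10. p, 1
11. ~p, 1
Accessibility: 0R1
Branch closes: p and ~p both at 1.
All branches of the tableau close; one closing branch shown above.

Unsatisfiable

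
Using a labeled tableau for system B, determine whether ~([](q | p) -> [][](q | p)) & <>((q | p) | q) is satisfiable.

1. ~([](q | p) -> [][](q | p)) & <>((q | p) | q), 0
2. ~([](q | p) -> [][](q | p)), 0
3. <>((q | p) | q), 0
4. [](q | p), 0
5. ~[][](q | p), 0
6. q | p, 0
7. p, 0
8. (q | p) | q, 1
9. q | p, 1
10. q, 1
11. p, 1
12. ~[](q | p), 2
13. q | p, 2
14. p, 2
15. ~(q | p), 3
16. ~q, 3
17. ~p, 3
Accessibility: 0R0, 0R1, 0R2, 1R0, 1R1, 2R0, 2R2, 2R3, 3R2, 3R3

Satisfiable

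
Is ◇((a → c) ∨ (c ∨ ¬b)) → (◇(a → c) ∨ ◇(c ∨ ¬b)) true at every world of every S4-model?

Tableau for the negation ¬(◇((a → c) ∨ (c ∨ ¬b)) → (◇(a → c) ∨ ◇(c ∨ ¬b))):
1. ¬(◇((a → c) ∨ (c ∨ ¬b)) → (◇(a → c) ∨ ◇(c ∨ ¬b))), 0
2. ◇((a → c) ∨ (c ∨ ¬b)), 0   [¬→-rule on 1]
3. ¬(◇(a → c) ∨ ◇(c ∨ ¬b)), 0   [¬→-rule on 1]
4. ¬◇(a → c), 0   [¬∨-rule on 3]
5. ¬◇(c ∨ ¬b), 0   [¬∨-rule on 3]
6. ¬(a → c), 0   [¬◇-rule on 4 via 0R0]
7. a, 0   [¬→-rule on 6]
8. ¬c, 0   [¬→-rule on 6]
9. ¬(c ∨ ¬b), 0   [¬◇-rule on 5 via 0R0]
10. b, 0   [¬∨-rule on 9]
11. (a → c) ∨ (c ∨ ¬b), 1   [◇-rule on 2: fresh world 1, 0R1]
12. ¬(a → c), 1   [¬◇-rule on 4 via 0R1]
13. a, 1   [¬→-rule on 12]
14. ¬c, 1   [¬→-rule on 12]
15. ¬(c ∨ ¬b), 1   [¬◇-rule on 5 via 0R1]
16. b, 1   [¬∨-rule on 15]
17. c ∨ ¬b, 1   [∨-rule on 11 (branches; this branch)]
18. ¬b, 1   [∨-rule on 17 (branches; this branch)]
Accessibility: 0R0, 0R1, 1R1
Branch closes: b and ¬b both at 1.
All branches of the negation close; one closing branch shown above.

Valid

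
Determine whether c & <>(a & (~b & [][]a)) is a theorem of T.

Tableau for the negation ~(c & <>(a & (~b & [][]a))):
1. ~(c & <>(a & (~b & [][]a))), 0
2. ~<>(a & (~b & [][]a)), 0
3. ~(a & (~b & [][]a)), 0
4. ~(~b & [][]a), 0
5. ~[][]a, 0
6. ~[]a, 1
7. ~(a & (~b & [][]a)), 1
8. ~(~b & [][]a), 1
9. ~[][]a, 1
10. ~a, 2
11. ~[]a, 3
12. ~a, 4
Accessibility: 0R0, 0R1, 1R1, 1R2, 1R3, 2R2, 3R3, 3R4, 4R4
The negation has an open branch (countermodel exists).

Invalid (countermodel exists)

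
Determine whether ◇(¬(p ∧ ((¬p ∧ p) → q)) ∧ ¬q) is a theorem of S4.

Tableau for the negation ¬◇(¬(p ∧ ((¬p ∧ p) → q)) ∧ ¬q):
1. ¬◇(¬(p ∧ ((¬p ∧ p) → q)) ∧ ¬q), w0
2. ¬(¬(p ∧ ((¬p ∧ p) → q)) ∧ ¬q), w0   [¬◇-rule on 1 via w0Rw0]
3. q, w0   [¬∧-rule on 2 (branches; this branch)]
Accessibility: w0Rw0
The negation has an open branch (countermodel exists).

Invalid (countermodel exists)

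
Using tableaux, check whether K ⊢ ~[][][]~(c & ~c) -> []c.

Valid

Tableau for the negation ~(~[][][]~(c & ~c) -> []c):
1. ~(~[][][]~(c & ~c) -> []c), w0
2. ~[][][]~(c & ~c), w0
3. ~[]c, w0
4. ~[][]~(c & ~c), w1
5. ~c, w2
6. ~[]~(c & ~c), w3
7. c & ~c, w4
8. c, w4
9. ~c, w4
Accessibility: w0Rw1, w0Rw2, w1Rw3, w3Rw4
Branch closes: c and ~c both at w4.
All branches of the negation close; one closing branch shown above.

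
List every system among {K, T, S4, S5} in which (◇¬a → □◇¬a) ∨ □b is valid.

S5

S5-tableau for the negation ¬((◇¬a → □◇¬a) ∨ □b):
1. ¬((◇¬a → □◇¬a) ∨ □b), 0
2. ¬(◇¬a → □◇¬a), 0   [¬∨-rule on 1]
3. ¬□b, 0   [¬∨-rule on 1]
4. ◇¬a, 0   [¬→-rule on 2]
5. ¬□◇¬a, 0   [¬→-rule on 2]
6. ¬b, 1   [¬□-rule on 3: fresh world 1, 0R1]
7. ¬a, 2   [◇-rule on 4: fresh world 2, 0R2]
8. ¬◇¬a, 3   [¬□-rule on 5: fresh world 3, 0R3]
9. a, 0   [¬◇-rule on 8 via 3R0]
10. a, 1   [¬◇-rule on 8 via 3R1]
11. a, 2   [¬◇-rule on 8 via 3R2]
Accessibility: 0R0, 0R1, 0R2, 0R3, 1R0, 1R1, 1R2, 1R3, 2R0, 2R1, 2R2, 2R3, 3R0, 3R1, 3R2, 3R3
Branch closes: a and ¬a both at 2.
Every branch closes (one shown): valid in S5.
S4-tableau for the negation ¬((◇¬a → □◇¬a) ∨ □b):
1. ¬((◇¬a → □◇¬a) ∨ □b), 0
2. ¬(◇¬a → □◇¬a), 0   [¬∨-rule on 1]
3. ¬□b, 0   [¬∨-rule on 1]
4. ◇¬a, 0   [¬→-rule on 2]
5. ¬□◇¬a, 0   [¬→-rule on 2]
6. ¬b, 1   [¬□-rule on 3: fresh world 1, 0R1]
7. ¬a, 2   [◇-rule on 4: fresh world 2, 0R2]
8. ¬◇¬a, 3   [¬□-rule on 5: fresh world 3, 0R3]
9. a, 3   [¬◇-rule on 8 via 3R3]
Accessibility: 0R0, 0R1, 0R2, 0R3, 1R1, 2R2, 3R3
Complete open branch: countermodel on an S4-frame, so not valid in S4, nor in K, T (the same frame is also a K-frame and a T-frame).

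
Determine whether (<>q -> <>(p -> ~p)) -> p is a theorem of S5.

Not valid

Tableau for the negation ~((<>q -> <>(p -> ~p)) -> p):
1. ~((<>q -> <>(p -> ~p)) -> p), u
2. <>q -> <>(p -> ~p), u   [~->-rule on 1]
3. ~p, u   [~->-rule on 1]
4. <>(p -> ~p), u   [->-rule on 2 (branches; this branch)]
5. p -> ~p, v   [<>-rule on 4: fresh world v, uRv]
6. ~p, v   [->-rule on 5 (branches; this branch)]
Accessibility: uRu, uRv, vRu, vRv
The negation has an open branch (countermodel exists).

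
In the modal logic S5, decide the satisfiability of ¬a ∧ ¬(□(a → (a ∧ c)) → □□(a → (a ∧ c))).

1. ¬a ∧ ¬(□(a → (a ∧ c)) → □□(a → (a ∧ c))), u
2. ¬a, u   [∧-rule on 1]
3. ¬(□(a → (a ∧ c)) → □□(a → (a ∧ c))), u   [∧-rule on 1]
4. □(a → (a ∧ c)), u   [¬→-rule on 3]
5. ¬□□(a → (a ∧ c)), u   [¬→-rule on 3]
6. a → (a ∧ c), u   [□-rule on 4 via uRu]
7. ¬□(a → (a ∧ c)), v   [¬□-rule on 5: fresh world v, uRv]
8. a → (a ∧ c), v   [□-rule on 4 via uRv]
9. a ∧ c, v   [→-rule on 8 (branches; this branch)]
10. a, v   [∧-rule on 9]
11. c, v   [∧-rule on 9]
12. ¬(a → (a ∧ c)), w   [¬□-rule on 7: fresh world w, vRw]
13. a, w   [¬→-rule on 12]
14. ¬(a ∧ c), w   [¬→-rule on 12]
15. a → (a ∧ c), w   [□-rule on 4 via uRw]
16. ¬c, w   [¬∧-rule on 14 (branches; this branch)]
17. a ∧ c, w   [→-rule on 15 (branches; this branch)]
18. c, w   [∧-rule on 17]
Accessibility: uRu, uRv, uRw, vRu, vRv, vRw, wRu, wRv, wRw
Branch closes: c and ¬c both at w.
(One branch shown.) All branches close.

No, unsatisfiable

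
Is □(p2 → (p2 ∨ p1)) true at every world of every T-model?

Valid

Tableau for the negation ¬□(p2 → (p2 ∨ p1)):
1. ¬□(p2 → (p2 ∨ p1)), u
2. ¬(p2 → (p2 ∨ p1)), v   [¬□-rule on 1: fresh world v, uRv]
3. p2, v   [¬→-rule on 2]
4. ¬(p2 ∨ p1), v   [¬→-rule on 2]
5. ¬p2, v   [¬∨-rule on 4]
6. ¬p1, v   [¬∨-rule on 4]
Accessibility: uRu, uRv, vRv
Branch closes: p2 and ¬p2 both at v.
Every branch of the negation's tableau closes; the branch above is one of them.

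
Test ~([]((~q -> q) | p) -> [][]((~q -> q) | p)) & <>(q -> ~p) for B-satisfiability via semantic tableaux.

Satisfiable

1. ~([]((~q -> q) | p) -> [][]((~q -> q) | p)) & <>(q -> ~p), 0
2. ~([]((~q -> q) | p) -> [][]((~q -> q) | p)), 0   [&-rule on 1]
3. <>(q -> ~p), 0   [&-rule on 1]
4. []((~q -> q) | p), 0   [~->-rule on 2]
5. ~[][]((~q -> q) | p), 0   [~->-rule on 2]
6. (~q -> q) | p, 0   [[]-rule on 4 via 0R0]
7. p, 0   [|-rule on 6 (branches; this branch)]
8. q -> ~p, 1   [<>-rule on 3: fresh world 1, 0R1]
9. (~q -> q) | p, 1   [[]-rule on 4 via 0R1]
10. ~p, 1   [->-rule on 8 (branches; this branch)]
11. ~q -> q, 1   [|-rule on 9 (branches; this branch)]
12. q, 1   [->-rule on 11 (branches; this branch)]
13. ~[]((~q -> q) | p), 2   [~[]-rule on 5: fresh world 2, 0R2]
14. (~q -> q) | p, 2   [[]-rule on 4 via 0R2]
15. p, 2   [|-rule on 14 (branches; this branch)]
16. ~((~q -> q) | p), 3   [~[]-rule on 13: fresh world 3, 2R3]
17. ~(~q -> q), 3   [~|-rule on 16]
18. ~p, 3   [~|-rule on 16]
19. ~q, 3   [~->-rule on 17]
Accessibility: 0R0, 0R1, 0R2, 1R0, 1R1, 2R0, 2R2, 2R3, 3R2, 3R3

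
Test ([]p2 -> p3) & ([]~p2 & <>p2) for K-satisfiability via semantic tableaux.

1. ([]p2 -> p3) & ([]~p2 & <>p2), 0
2. []p2 -> p3, 0
3. []~p2 & <>p2, 0
4. []~p2, 0
5. <>p2, 0
6. p3, 0
7. p2, 1
8. ~p2, 1
Accessibility: 0R1
Branch closes: p2 and ~p2 both at 1.
All branches of the tableau close; one closing branch shown above.

No, unsatisfiable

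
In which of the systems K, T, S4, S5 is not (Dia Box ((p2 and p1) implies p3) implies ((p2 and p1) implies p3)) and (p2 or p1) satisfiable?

K, T, S4

S5-tableau for the formula:
1. not (Dia Box ((p2 and p1) implies p3) implies ((p2 and p1) implies p3)) and (p2 or p1), w0
2. not (Dia Box ((p2 and p1) implies p3) implies ((p2 and p1) implies p3)), w0
3. p2 or p1, w0
4. Dia Box ((p2 and p1) implies p3), w0
5. not ((p2 and p1) implies p3), w0
6. p2 and p1, w0
7. not p3, w0
8. p2, w0
9. p1, w0
10. Box ((p2 and p1) implies p3), w1
11. (p2 and p1) implies p3, w0
12. (p2 and p1) implies p3, w1
13. not (p2 and p1), w0
14. p3, w1
15. not p1, w0
Accessibility: w0Rw0, w0Rw1, w1Rw0, w1Rw1
Branch closes: p1 and not p1 both at w0.
Every branch closes (one shown): unsatisfiable in S5.
S4-tableau for the formula:
1. not (Dia Box ((p2 and p1) implies p3) implies ((p2 and p1) implies p3)) and (p2 or p1), w0
2. not (Dia Box ((p2 and p1) implies p3) implies ((p2 and p1) implies p3)), w0
3. p2 or p1, w0
4. Dia Box ((p2 and p1) implies p3), w0
5. not ((p2 and p1) implies p3), w0
6. p2 and p1, w0
7. not p3, w0
8. p2, w0
9. p1, w0
10. Box ((p2 and p1) implies p3), w1
11. (p2 and p1) implies p3, w1
12. p3, w1
Accessibility: w0Rw0, w0Rw1, w1Rw1
Complete open branch: satisfiable in S4, hence also in K, T (this S4-model is also a K-model and a T-model).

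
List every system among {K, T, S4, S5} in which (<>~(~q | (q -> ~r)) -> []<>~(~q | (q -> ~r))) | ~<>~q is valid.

S5

S5-tableau for the negation ~((<>~(~q | (q -> ~r)) -> []<>~(~q | (q -> ~r))) | ~<>~q):
1. ~((<>~(~q | (q -> ~r)) -> []<>~(~q | (q -> ~r))) | ~<>~q), 0
2. ~(<>~(~q | (q -> ~r)) -> []<>~(~q | (q -> ~r))), 0
3. <>~q, 0
4. <>~(~q | (q -> ~r)), 0
5. ~[]<>~(~q | (q -> ~r)), 0
6. ~q, 1
7. ~(~q | (q -> ~r)), 2
8. q, 2
9. ~(q -> ~r), 2
10. r, 2
11. ~<>~(~q | (q -> ~r)), 3
12. ~q | (q -> ~r), 0
13. ~q | (q -> ~r), 1
14. ~q | (q -> ~r), 2
15. ~q | (q -> ~r), 3
16. q -> ~r, 0
17. q -> ~r, 1
18. q -> ~r, 2
19. q -> ~r, 3
20. ~r, 0
21. ~r, 1
22. ~r, 2
Accessibility: 0R0, 0R1, 0R2, 0R3, 1R0, 1R1, 1R2, 1R3, 2R0, 2R1, 2R2, 2R3, 3R0, 3R1, 3R2, 3R3
Branch closes: r and ~r both at 2.
Every branch closes (one shown): valid in S5.
S4-tableau for the negation ~((<>~(~q | (q -> ~r)) -> []<>~(~q | (q -> ~r))) | ~<>~q):
1. ~((<>~(~q | (q -> ~r)) -> []<>~(~q | (q -> ~r))) | ~<>~q), 0
2. ~(<>~(~q | (q -> ~r)) -> []<>~(~q | (q -> ~r))), 0
3. <>~q, 0
4. <>~(~q | (q -> ~r)), 0
5. ~[]<>~(~q | (q -> ~r)), 0
6. ~q, 1
7. ~(~q | (q -> ~r)), 2
8. q, 2
9. ~(q -> ~r), 2
10. r, 2
11. ~<>~(~q | (q -> ~r)), 3
12. ~q | (q -> ~r), 3
13. q -> ~r, 3
14. ~r, 3
Accessibility: 0R0, 0R1, 0R2, 0R3, 1R1, 2R2, 3R3
Complete open branch: countermodel on an S4-frame, so not valid in S4, nor in K, T (the same frame is also a K-frame and a T-frame).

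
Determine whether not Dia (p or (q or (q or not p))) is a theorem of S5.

Tableau for the negation Dia (p or (q or (q or not p))):
1. Dia (p or (q or (q or not p))), w0
2. p or (q or (q or not p)), w1
3. q or (q or not p), w1
4. q or not p, w1
5. not p, w1
Accessibility: w0Rw0, w0Rw1, w1Rw0, w1Rw1
The negation has an open branch (countermodel exists).

Not valid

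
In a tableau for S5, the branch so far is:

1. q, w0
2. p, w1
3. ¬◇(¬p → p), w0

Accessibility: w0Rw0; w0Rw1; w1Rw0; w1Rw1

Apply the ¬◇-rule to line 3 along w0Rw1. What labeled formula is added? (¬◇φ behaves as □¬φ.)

¬(¬p → p), w1

¬◇φ behaves as □¬φ: propagate the negated body to each accessible world.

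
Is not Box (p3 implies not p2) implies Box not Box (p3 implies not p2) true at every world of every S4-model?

Tableau for the negation not (not Box (p3 implies not p2) implies Box not Box (p3 implies not p2)):
1. not (not Box (p3 implies not p2) implies Box not Box (p3 implies not p2)), 0
2. not Box (p3 implies not p2), 0
3. not Box not Box (p3 implies not p2), 0
4. not (p3 implies not p2), 1
5. p3, 1
6. p2, 1
7. Box (p3 implies not p2), 2
8. p3 implies not p2, 2
9. not p2, 2
Accessibility: 0R0, 0R1, 0R2, 1R1, 2R2
The negation has an open branch (countermodel exists).

No, not valid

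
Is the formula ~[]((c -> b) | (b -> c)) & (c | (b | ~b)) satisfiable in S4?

1. ~[]((c -> b) | (b -> c)) & (c | (b | ~b)), 0
2. ~[]((c -> b) | (b -> c)), 0
3. c | (b | ~b), 0
4. b | ~b, 0
5. ~b, 0
6. ~((c -> b) | (b -> c)), 1
7. ~(c -> b), 1
8. ~(b -> c), 1
9. c, 1
10. ~b, 1
11. b, 1
12. ~c, 1
Accessibility: 0R0, 0R1, 1R1
Branch closes: b and ~b both at 1.
All branches of the tableau close; one closing branch shown above.

Unsatisfiable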